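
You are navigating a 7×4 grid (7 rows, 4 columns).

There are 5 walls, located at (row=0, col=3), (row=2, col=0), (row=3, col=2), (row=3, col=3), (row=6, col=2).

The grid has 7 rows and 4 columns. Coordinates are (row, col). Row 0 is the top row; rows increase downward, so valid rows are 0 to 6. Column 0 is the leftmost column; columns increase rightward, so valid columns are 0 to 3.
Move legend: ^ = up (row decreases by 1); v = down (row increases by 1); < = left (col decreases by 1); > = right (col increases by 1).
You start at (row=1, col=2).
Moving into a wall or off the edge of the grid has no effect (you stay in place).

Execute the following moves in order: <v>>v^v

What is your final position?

Start: (row=1, col=2)
  < (left): (row=1, col=2) -> (row=1, col=1)
  v (down): (row=1, col=1) -> (row=2, col=1)
  > (right): (row=2, col=1) -> (row=2, col=2)
  > (right): (row=2, col=2) -> (row=2, col=3)
  v (down): blocked, stay at (row=2, col=3)
  ^ (up): (row=2, col=3) -> (row=1, col=3)
  v (down): (row=1, col=3) -> (row=2, col=3)
Final: (row=2, col=3)

Answer: Final position: (row=2, col=3)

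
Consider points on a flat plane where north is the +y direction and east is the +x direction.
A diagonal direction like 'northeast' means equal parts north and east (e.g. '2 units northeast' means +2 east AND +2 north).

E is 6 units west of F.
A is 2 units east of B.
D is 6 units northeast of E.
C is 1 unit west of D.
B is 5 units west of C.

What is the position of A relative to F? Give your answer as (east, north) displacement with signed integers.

Place F at the origin (east=0, north=0).
  E is 6 units west of F: delta (east=-6, north=+0); E at (east=-6, north=0).
  D is 6 units northeast of E: delta (east=+6, north=+6); D at (east=0, north=6).
  C is 1 unit west of D: delta (east=-1, north=+0); C at (east=-1, north=6).
  B is 5 units west of C: delta (east=-5, north=+0); B at (east=-6, north=6).
  A is 2 units east of B: delta (east=+2, north=+0); A at (east=-4, north=6).
Therefore A relative to F: (east=-4, north=6).

Answer: A is at (east=-4, north=6) relative to F.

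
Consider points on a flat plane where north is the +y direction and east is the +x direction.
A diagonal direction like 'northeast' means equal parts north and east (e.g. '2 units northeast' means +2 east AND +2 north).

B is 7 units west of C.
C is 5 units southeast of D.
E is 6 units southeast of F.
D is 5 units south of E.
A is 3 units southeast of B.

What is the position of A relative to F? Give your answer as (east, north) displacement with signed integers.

Place F at the origin (east=0, north=0).
  E is 6 units southeast of F: delta (east=+6, north=-6); E at (east=6, north=-6).
  D is 5 units south of E: delta (east=+0, north=-5); D at (east=6, north=-11).
  C is 5 units southeast of D: delta (east=+5, north=-5); C at (east=11, north=-16).
  B is 7 units west of C: delta (east=-7, north=+0); B at (east=4, north=-16).
  A is 3 units southeast of B: delta (east=+3, north=-3); A at (east=7, north=-19).
Therefore A relative to F: (east=7, north=-19).

Answer: A is at (east=7, north=-19) relative to F.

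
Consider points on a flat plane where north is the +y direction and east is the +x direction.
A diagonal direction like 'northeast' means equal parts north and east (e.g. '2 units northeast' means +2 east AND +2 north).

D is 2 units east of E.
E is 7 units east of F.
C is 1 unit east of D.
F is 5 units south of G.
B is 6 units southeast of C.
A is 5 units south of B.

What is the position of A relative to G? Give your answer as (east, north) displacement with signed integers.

Answer: A is at (east=16, north=-16) relative to G.

Derivation:
Place G at the origin (east=0, north=0).
  F is 5 units south of G: delta (east=+0, north=-5); F at (east=0, north=-5).
  E is 7 units east of F: delta (east=+7, north=+0); E at (east=7, north=-5).
  D is 2 units east of E: delta (east=+2, north=+0); D at (east=9, north=-5).
  C is 1 unit east of D: delta (east=+1, north=+0); C at (east=10, north=-5).
  B is 6 units southeast of C: delta (east=+6, north=-6); B at (east=16, north=-11).
  A is 5 units south of B: delta (east=+0, north=-5); A at (east=16, north=-16).
Therefore A relative to G: (east=16, north=-16).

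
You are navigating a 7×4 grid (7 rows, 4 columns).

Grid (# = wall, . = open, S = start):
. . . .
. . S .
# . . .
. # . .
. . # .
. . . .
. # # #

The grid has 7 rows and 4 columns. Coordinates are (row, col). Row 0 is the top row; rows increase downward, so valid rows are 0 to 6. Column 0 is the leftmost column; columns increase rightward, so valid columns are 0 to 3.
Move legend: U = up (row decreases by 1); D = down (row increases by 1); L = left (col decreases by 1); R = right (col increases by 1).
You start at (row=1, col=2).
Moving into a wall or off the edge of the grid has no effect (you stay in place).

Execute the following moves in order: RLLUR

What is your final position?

Answer: Final position: (row=0, col=2)

Derivation:
Start: (row=1, col=2)
  R (right): (row=1, col=2) -> (row=1, col=3)
  L (left): (row=1, col=3) -> (row=1, col=2)
  L (left): (row=1, col=2) -> (row=1, col=1)
  U (up): (row=1, col=1) -> (row=0, col=1)
  R (right): (row=0, col=1) -> (row=0, col=2)
Final: (row=0, col=2)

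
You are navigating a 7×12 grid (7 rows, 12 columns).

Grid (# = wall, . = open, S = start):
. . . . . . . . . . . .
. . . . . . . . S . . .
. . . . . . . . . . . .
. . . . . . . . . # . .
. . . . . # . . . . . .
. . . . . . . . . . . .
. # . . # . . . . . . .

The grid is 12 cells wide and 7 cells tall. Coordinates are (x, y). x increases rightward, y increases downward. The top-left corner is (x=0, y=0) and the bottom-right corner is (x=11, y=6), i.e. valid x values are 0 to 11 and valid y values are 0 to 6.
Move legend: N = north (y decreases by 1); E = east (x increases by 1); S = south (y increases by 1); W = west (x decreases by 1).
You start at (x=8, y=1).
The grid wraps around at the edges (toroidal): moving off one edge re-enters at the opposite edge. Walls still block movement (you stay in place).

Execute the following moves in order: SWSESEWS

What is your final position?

Answer: Final position: (x=8, y=5)

Derivation:
Start: (x=8, y=1)
  S (south): (x=8, y=1) -> (x=8, y=2)
  W (west): (x=8, y=2) -> (x=7, y=2)
  S (south): (x=7, y=2) -> (x=7, y=3)
  E (east): (x=7, y=3) -> (x=8, y=3)
  S (south): (x=8, y=3) -> (x=8, y=4)
  E (east): (x=8, y=4) -> (x=9, y=4)
  W (west): (x=9, y=4) -> (x=8, y=4)
  S (south): (x=8, y=4) -> (x=8, y=5)
Final: (x=8, y=5)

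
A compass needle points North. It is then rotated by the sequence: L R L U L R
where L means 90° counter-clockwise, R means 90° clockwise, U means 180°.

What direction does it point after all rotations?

Answer: Final heading: East

Derivation:
Start: North
  L (left (90° counter-clockwise)) -> West
  R (right (90° clockwise)) -> North
  L (left (90° counter-clockwise)) -> West
  U (U-turn (180°)) -> East
  L (left (90° counter-clockwise)) -> North
  R (right (90° clockwise)) -> East
Final: East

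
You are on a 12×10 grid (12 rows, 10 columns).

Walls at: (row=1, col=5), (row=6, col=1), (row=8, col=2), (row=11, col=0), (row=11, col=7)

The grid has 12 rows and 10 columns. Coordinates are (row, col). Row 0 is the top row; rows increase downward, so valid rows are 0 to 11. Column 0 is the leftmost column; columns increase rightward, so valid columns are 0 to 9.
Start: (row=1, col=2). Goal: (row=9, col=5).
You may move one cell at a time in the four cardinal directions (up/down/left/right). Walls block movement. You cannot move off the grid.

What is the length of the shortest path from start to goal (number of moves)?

Answer: Shortest path length: 11

Derivation:
BFS from (row=1, col=2) until reaching (row=9, col=5):
  Distance 0: (row=1, col=2)
  Distance 1: (row=0, col=2), (row=1, col=1), (row=1, col=3), (row=2, col=2)
  Distance 2: (row=0, col=1), (row=0, col=3), (row=1, col=0), (row=1, col=4), (row=2, col=1), (row=2, col=3), (row=3, col=2)
  Distance 3: (row=0, col=0), (row=0, col=4), (row=2, col=0), (row=2, col=4), (row=3, col=1), (row=3, col=3), (row=4, col=2)
  Distance 4: (row=0, col=5), (row=2, col=5), (row=3, col=0), (row=3, col=4), (row=4, col=1), (row=4, col=3), (row=5, col=2)
  Distance 5: (row=0, col=6), (row=2, col=6), (row=3, col=5), (row=4, col=0), (row=4, col=4), (row=5, col=1), (row=5, col=3), (row=6, col=2)
  Distance 6: (row=0, col=7), (row=1, col=6), (row=2, col=7), (row=3, col=6), (row=4, col=5), (row=5, col=0), (row=5, col=4), (row=6, col=3), (row=7, col=2)
  Distance 7: (row=0, col=8), (row=1, col=7), (row=2, col=8), (row=3, col=7), (row=4, col=6), (row=5, col=5), (row=6, col=0), (row=6, col=4), (row=7, col=1), (row=7, col=3)
  Distance 8: (row=0, col=9), (row=1, col=8), (row=2, col=9), (row=3, col=8), (row=4, col=7), (row=5, col=6), (row=6, col=5), (row=7, col=0), (row=7, col=4), (row=8, col=1), (row=8, col=3)
  Distance 9: (row=1, col=9), (row=3, col=9), (row=4, col=8), (row=5, col=7), (row=6, col=6), (row=7, col=5), (row=8, col=0), (row=8, col=4), (row=9, col=1), (row=9, col=3)
  Distance 10: (row=4, col=9), (row=5, col=8), (row=6, col=7), (row=7, col=6), (row=8, col=5), (row=9, col=0), (row=9, col=2), (row=9, col=4), (row=10, col=1), (row=10, col=3)
  Distance 11: (row=5, col=9), (row=6, col=8), (row=7, col=7), (row=8, col=6), (row=9, col=5), (row=10, col=0), (row=10, col=2), (row=10, col=4), (row=11, col=1), (row=11, col=3)  <- goal reached here
One shortest path (11 moves): (row=1, col=2) -> (row=1, col=3) -> (row=1, col=4) -> (row=2, col=4) -> (row=2, col=5) -> (row=3, col=5) -> (row=4, col=5) -> (row=5, col=5) -> (row=6, col=5) -> (row=7, col=5) -> (row=8, col=5) -> (row=9, col=5)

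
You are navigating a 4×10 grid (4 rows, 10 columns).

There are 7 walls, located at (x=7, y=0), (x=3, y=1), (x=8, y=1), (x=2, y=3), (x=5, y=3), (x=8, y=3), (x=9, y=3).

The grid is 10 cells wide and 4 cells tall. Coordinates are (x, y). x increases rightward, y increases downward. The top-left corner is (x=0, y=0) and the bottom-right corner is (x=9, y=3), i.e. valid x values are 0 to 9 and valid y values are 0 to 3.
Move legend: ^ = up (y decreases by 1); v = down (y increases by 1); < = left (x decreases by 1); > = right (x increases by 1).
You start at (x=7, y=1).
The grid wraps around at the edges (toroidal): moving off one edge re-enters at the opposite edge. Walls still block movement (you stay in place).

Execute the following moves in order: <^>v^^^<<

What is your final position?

Answer: Final position: (x=4, y=2)

Derivation:
Start: (x=7, y=1)
  < (left): (x=7, y=1) -> (x=6, y=1)
  ^ (up): (x=6, y=1) -> (x=6, y=0)
  > (right): blocked, stay at (x=6, y=0)
  v (down): (x=6, y=0) -> (x=6, y=1)
  ^ (up): (x=6, y=1) -> (x=6, y=0)
  ^ (up): (x=6, y=0) -> (x=6, y=3)
  ^ (up): (x=6, y=3) -> (x=6, y=2)
  < (left): (x=6, y=2) -> (x=5, y=2)
  < (left): (x=5, y=2) -> (x=4, y=2)
Final: (x=4, y=2)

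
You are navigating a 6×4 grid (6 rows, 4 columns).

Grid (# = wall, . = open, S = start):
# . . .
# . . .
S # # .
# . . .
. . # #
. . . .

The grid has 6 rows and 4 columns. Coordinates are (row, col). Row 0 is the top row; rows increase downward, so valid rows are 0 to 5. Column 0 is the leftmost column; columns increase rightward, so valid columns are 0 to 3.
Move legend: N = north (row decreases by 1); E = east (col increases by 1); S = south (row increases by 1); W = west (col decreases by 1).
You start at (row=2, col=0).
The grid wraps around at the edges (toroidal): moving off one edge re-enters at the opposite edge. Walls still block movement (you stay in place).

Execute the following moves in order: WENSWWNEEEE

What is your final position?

Answer: Final position: (row=1, col=3)

Derivation:
Start: (row=2, col=0)
  W (west): (row=2, col=0) -> (row=2, col=3)
  E (east): (row=2, col=3) -> (row=2, col=0)
  N (north): blocked, stay at (row=2, col=0)
  S (south): blocked, stay at (row=2, col=0)
  W (west): (row=2, col=0) -> (row=2, col=3)
  W (west): blocked, stay at (row=2, col=3)
  N (north): (row=2, col=3) -> (row=1, col=3)
  [×4]E (east): blocked, stay at (row=1, col=3)
Final: (row=1, col=3)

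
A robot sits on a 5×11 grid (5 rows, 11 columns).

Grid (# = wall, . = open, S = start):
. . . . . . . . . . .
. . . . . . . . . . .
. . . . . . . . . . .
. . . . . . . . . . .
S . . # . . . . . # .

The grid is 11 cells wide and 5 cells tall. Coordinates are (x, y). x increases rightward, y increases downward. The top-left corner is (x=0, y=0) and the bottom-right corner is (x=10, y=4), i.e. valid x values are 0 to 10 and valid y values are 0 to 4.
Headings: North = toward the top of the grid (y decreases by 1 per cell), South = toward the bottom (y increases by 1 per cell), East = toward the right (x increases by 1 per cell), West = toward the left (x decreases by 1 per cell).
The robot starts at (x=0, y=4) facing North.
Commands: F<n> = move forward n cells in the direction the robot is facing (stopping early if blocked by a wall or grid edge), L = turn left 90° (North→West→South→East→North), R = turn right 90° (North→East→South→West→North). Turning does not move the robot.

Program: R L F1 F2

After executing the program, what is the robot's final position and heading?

Start: (x=0, y=4), facing North
  R: turn right, now facing East
  L: turn left, now facing North
  F1: move forward 1, now at (x=0, y=3)
  F2: move forward 2, now at (x=0, y=1)
Final: (x=0, y=1), facing North

Answer: Final position: (x=0, y=1), facing North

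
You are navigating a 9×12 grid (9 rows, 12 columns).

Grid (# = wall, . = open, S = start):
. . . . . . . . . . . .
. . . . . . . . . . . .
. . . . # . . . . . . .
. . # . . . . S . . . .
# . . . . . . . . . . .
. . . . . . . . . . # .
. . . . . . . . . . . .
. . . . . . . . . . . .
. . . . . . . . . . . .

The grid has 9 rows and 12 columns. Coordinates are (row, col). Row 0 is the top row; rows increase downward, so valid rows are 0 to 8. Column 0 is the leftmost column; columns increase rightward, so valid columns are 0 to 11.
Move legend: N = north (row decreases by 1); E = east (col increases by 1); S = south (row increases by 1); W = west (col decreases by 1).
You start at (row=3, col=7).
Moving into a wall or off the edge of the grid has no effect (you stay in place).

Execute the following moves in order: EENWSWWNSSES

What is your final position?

Start: (row=3, col=7)
  E (east): (row=3, col=7) -> (row=3, col=8)
  E (east): (row=3, col=8) -> (row=3, col=9)
  N (north): (row=3, col=9) -> (row=2, col=9)
  W (west): (row=2, col=9) -> (row=2, col=8)
  S (south): (row=2, col=8) -> (row=3, col=8)
  W (west): (row=3, col=8) -> (row=3, col=7)
  W (west): (row=3, col=7) -> (row=3, col=6)
  N (north): (row=3, col=6) -> (row=2, col=6)
  S (south): (row=2, col=6) -> (row=3, col=6)
  S (south): (row=3, col=6) -> (row=4, col=6)
  E (east): (row=4, col=6) -> (row=4, col=7)
  S (south): (row=4, col=7) -> (row=5, col=7)
Final: (row=5, col=7)

Answer: Final position: (row=5, col=7)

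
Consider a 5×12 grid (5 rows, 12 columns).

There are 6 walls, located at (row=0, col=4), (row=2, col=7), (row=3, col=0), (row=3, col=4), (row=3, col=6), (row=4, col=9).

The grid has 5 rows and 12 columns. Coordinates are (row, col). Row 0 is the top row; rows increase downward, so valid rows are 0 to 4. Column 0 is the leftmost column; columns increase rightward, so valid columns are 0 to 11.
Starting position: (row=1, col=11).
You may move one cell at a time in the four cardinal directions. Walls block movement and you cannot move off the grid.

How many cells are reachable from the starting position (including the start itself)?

BFS flood-fill from (row=1, col=11):
  Distance 0: (row=1, col=11)
  Distance 1: (row=0, col=11), (row=1, col=10), (row=2, col=11)
  Distance 2: (row=0, col=10), (row=1, col=9), (row=2, col=10), (row=3, col=11)
  Distance 3: (row=0, col=9), (row=1, col=8), (row=2, col=9), (row=3, col=10), (row=4, col=11)
  Distance 4: (row=0, col=8), (row=1, col=7), (row=2, col=8), (row=3, col=9), (row=4, col=10)
  Distance 5: (row=0, col=7), (row=1, col=6), (row=3, col=8)
  Distance 6: (row=0, col=6), (row=1, col=5), (row=2, col=6), (row=3, col=7), (row=4, col=8)
  Distance 7: (row=0, col=5), (row=1, col=4), (row=2, col=5), (row=4, col=7)
  Distance 8: (row=1, col=3), (row=2, col=4), (row=3, col=5), (row=4, col=6)
  Distance 9: (row=0, col=3), (row=1, col=2), (row=2, col=3), (row=4, col=5)
  Distance 10: (row=0, col=2), (row=1, col=1), (row=2, col=2), (row=3, col=3), (row=4, col=4)
  Distance 11: (row=0, col=1), (row=1, col=0), (row=2, col=1), (row=3, col=2), (row=4, col=3)
  Distance 12: (row=0, col=0), (row=2, col=0), (row=3, col=1), (row=4, col=2)
  Distance 13: (row=4, col=1)
  Distance 14: (row=4, col=0)
Total reachable: 54 (grid has 54 open cells total)

Answer: Reachable cells: 54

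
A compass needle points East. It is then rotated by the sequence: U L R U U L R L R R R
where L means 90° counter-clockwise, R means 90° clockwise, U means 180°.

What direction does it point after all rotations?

Answer: Final heading: East

Derivation:
Start: East
  U (U-turn (180°)) -> West
  L (left (90° counter-clockwise)) -> South
  R (right (90° clockwise)) -> West
  U (U-turn (180°)) -> East
  U (U-turn (180°)) -> West
  L (left (90° counter-clockwise)) -> South
  R (right (90° clockwise)) -> West
  L (left (90° counter-clockwise)) -> South
  R (right (90° clockwise)) -> West
  R (right (90° clockwise)) -> North
  R (right (90° clockwise)) -> East
Final: East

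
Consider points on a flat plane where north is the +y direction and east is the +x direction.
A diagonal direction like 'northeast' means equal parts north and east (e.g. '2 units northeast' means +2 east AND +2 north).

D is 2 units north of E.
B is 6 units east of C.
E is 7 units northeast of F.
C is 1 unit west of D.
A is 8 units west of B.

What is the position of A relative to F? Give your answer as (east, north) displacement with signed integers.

Answer: A is at (east=4, north=9) relative to F.

Derivation:
Place F at the origin (east=0, north=0).
  E is 7 units northeast of F: delta (east=+7, north=+7); E at (east=7, north=7).
  D is 2 units north of E: delta (east=+0, north=+2); D at (east=7, north=9).
  C is 1 unit west of D: delta (east=-1, north=+0); C at (east=6, north=9).
  B is 6 units east of C: delta (east=+6, north=+0); B at (east=12, north=9).
  A is 8 units west of B: delta (east=-8, north=+0); A at (east=4, north=9).
Therefore A relative to F: (east=4, north=9).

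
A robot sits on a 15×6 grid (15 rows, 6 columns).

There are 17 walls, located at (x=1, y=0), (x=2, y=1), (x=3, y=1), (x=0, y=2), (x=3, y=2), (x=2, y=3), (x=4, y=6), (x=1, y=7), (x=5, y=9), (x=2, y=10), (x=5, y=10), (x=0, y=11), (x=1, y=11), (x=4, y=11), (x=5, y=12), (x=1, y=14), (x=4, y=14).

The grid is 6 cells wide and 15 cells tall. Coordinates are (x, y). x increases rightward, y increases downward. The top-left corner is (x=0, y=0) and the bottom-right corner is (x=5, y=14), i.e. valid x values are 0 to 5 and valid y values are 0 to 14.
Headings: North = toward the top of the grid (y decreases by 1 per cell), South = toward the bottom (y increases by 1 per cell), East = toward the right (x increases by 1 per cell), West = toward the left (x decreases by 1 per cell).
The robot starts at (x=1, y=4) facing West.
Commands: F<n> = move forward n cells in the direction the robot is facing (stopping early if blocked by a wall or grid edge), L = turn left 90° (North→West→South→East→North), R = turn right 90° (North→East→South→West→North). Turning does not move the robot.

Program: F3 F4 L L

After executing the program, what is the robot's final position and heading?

Start: (x=1, y=4), facing West
  F3: move forward 1/3 (blocked), now at (x=0, y=4)
  F4: move forward 0/4 (blocked), now at (x=0, y=4)
  L: turn left, now facing South
  L: turn left, now facing East
Final: (x=0, y=4), facing East

Answer: Final position: (x=0, y=4), facing East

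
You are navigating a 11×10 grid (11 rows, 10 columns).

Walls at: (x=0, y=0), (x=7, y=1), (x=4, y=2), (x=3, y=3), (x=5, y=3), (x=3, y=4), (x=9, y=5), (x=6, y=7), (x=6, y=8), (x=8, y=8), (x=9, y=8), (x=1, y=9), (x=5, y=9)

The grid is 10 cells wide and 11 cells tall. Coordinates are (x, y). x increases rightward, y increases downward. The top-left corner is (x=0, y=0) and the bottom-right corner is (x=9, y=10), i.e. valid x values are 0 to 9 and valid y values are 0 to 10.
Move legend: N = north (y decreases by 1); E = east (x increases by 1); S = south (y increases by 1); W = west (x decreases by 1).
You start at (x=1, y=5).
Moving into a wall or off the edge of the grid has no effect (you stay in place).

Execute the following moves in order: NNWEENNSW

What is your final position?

Start: (x=1, y=5)
  N (north): (x=1, y=5) -> (x=1, y=4)
  N (north): (x=1, y=4) -> (x=1, y=3)
  W (west): (x=1, y=3) -> (x=0, y=3)
  E (east): (x=0, y=3) -> (x=1, y=3)
  E (east): (x=1, y=3) -> (x=2, y=3)
  N (north): (x=2, y=3) -> (x=2, y=2)
  N (north): (x=2, y=2) -> (x=2, y=1)
  S (south): (x=2, y=1) -> (x=2, y=2)
  W (west): (x=2, y=2) -> (x=1, y=2)
Final: (x=1, y=2)

Answer: Final position: (x=1, y=2)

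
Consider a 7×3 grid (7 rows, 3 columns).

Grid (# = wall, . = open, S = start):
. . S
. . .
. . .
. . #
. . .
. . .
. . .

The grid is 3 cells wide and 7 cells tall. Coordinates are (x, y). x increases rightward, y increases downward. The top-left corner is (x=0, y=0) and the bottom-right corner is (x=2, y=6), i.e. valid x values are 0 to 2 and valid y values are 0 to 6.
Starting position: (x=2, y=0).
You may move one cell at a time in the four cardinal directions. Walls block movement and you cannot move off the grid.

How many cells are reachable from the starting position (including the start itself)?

BFS flood-fill from (x=2, y=0):
  Distance 0: (x=2, y=0)
  Distance 1: (x=1, y=0), (x=2, y=1)
  Distance 2: (x=0, y=0), (x=1, y=1), (x=2, y=2)
  Distance 3: (x=0, y=1), (x=1, y=2)
  Distance 4: (x=0, y=2), (x=1, y=3)
  Distance 5: (x=0, y=3), (x=1, y=4)
  Distance 6: (x=0, y=4), (x=2, y=4), (x=1, y=5)
  Distance 7: (x=0, y=5), (x=2, y=5), (x=1, y=6)
  Distance 8: (x=0, y=6), (x=2, y=6)
Total reachable: 20 (grid has 20 open cells total)

Answer: Reachable cells: 20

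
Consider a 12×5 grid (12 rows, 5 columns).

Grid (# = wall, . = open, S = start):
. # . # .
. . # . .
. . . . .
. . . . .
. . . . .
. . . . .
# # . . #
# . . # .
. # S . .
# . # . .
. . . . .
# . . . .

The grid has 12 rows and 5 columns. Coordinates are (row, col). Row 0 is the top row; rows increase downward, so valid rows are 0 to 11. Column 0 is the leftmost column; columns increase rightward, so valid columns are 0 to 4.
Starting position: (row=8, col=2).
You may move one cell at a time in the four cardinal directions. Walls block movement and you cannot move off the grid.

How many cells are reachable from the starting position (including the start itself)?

Answer: Reachable cells: 46

Derivation:
BFS flood-fill from (row=8, col=2):
  Distance 0: (row=8, col=2)
  Distance 1: (row=7, col=2), (row=8, col=3)
  Distance 2: (row=6, col=2), (row=7, col=1), (row=8, col=4), (row=9, col=3)
  Distance 3: (row=5, col=2), (row=6, col=3), (row=7, col=4), (row=9, col=4), (row=10, col=3)
  Distance 4: (row=4, col=2), (row=5, col=1), (row=5, col=3), (row=10, col=2), (row=10, col=4), (row=11, col=3)
  Distance 5: (row=3, col=2), (row=4, col=1), (row=4, col=3), (row=5, col=0), (row=5, col=4), (row=10, col=1), (row=11, col=2), (row=11, col=4)
  Distance 6: (row=2, col=2), (row=3, col=1), (row=3, col=3), (row=4, col=0), (row=4, col=4), (row=9, col=1), (row=10, col=0), (row=11, col=1)
  Distance 7: (row=2, col=1), (row=2, col=3), (row=3, col=0), (row=3, col=4)
  Distance 8: (row=1, col=1), (row=1, col=3), (row=2, col=0), (row=2, col=4)
  Distance 9: (row=1, col=0), (row=1, col=4)
  Distance 10: (row=0, col=0), (row=0, col=4)
Total reachable: 46 (grid has 48 open cells total)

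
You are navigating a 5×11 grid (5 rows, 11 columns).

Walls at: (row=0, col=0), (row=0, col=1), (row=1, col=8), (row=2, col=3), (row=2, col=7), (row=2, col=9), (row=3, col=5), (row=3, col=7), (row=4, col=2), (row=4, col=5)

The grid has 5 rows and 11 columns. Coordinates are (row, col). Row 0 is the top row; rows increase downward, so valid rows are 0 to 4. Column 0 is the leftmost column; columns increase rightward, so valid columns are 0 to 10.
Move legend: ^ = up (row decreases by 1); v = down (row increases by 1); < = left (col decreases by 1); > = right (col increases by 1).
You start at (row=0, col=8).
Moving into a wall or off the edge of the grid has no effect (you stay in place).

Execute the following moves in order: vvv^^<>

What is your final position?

Start: (row=0, col=8)
  [×3]v (down): blocked, stay at (row=0, col=8)
  ^ (up): blocked, stay at (row=0, col=8)
  ^ (up): blocked, stay at (row=0, col=8)
  < (left): (row=0, col=8) -> (row=0, col=7)
  > (right): (row=0, col=7) -> (row=0, col=8)
Final: (row=0, col=8)

Answer: Final position: (row=0, col=8)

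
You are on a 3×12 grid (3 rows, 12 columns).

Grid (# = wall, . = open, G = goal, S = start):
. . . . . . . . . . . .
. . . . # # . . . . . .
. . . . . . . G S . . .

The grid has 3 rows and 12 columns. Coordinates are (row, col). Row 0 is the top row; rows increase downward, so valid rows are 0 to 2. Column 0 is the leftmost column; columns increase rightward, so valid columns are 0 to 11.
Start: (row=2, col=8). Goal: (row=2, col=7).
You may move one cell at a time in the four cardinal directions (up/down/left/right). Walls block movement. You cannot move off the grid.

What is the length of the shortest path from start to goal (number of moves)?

Answer: Shortest path length: 1

Derivation:
BFS from (row=2, col=8) until reaching (row=2, col=7):
  Distance 0: (row=2, col=8)
  Distance 1: (row=1, col=8), (row=2, col=7), (row=2, col=9)  <- goal reached here
One shortest path (1 moves): (row=2, col=8) -> (row=2, col=7)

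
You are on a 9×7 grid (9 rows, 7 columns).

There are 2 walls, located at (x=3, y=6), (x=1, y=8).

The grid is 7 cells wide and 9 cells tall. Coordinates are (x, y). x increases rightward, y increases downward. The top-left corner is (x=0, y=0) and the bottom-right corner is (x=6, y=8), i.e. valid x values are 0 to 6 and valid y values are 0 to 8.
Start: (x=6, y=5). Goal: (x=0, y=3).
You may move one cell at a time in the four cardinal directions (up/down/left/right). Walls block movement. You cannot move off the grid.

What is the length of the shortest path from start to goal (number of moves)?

BFS from (x=6, y=5) until reaching (x=0, y=3):
  Distance 0: (x=6, y=5)
  Distance 1: (x=6, y=4), (x=5, y=5), (x=6, y=6)
  Distance 2: (x=6, y=3), (x=5, y=4), (x=4, y=5), (x=5, y=6), (x=6, y=7)
  Distance 3: (x=6, y=2), (x=5, y=3), (x=4, y=4), (x=3, y=5), (x=4, y=6), (x=5, y=7), (x=6, y=8)
  Distance 4: (x=6, y=1), (x=5, y=2), (x=4, y=3), (x=3, y=4), (x=2, y=5), (x=4, y=7), (x=5, y=8)
  Distance 5: (x=6, y=0), (x=5, y=1), (x=4, y=2), (x=3, y=3), (x=2, y=4), (x=1, y=5), (x=2, y=6), (x=3, y=7), (x=4, y=8)
  Distance 6: (x=5, y=0), (x=4, y=1), (x=3, y=2), (x=2, y=3), (x=1, y=4), (x=0, y=5), (x=1, y=6), (x=2, y=7), (x=3, y=8)
  Distance 7: (x=4, y=0), (x=3, y=1), (x=2, y=2), (x=1, y=3), (x=0, y=4), (x=0, y=6), (x=1, y=7), (x=2, y=8)
  Distance 8: (x=3, y=0), (x=2, y=1), (x=1, y=2), (x=0, y=3), (x=0, y=7)  <- goal reached here
One shortest path (8 moves): (x=6, y=5) -> (x=5, y=5) -> (x=4, y=5) -> (x=3, y=5) -> (x=2, y=5) -> (x=1, y=5) -> (x=0, y=5) -> (x=0, y=4) -> (x=0, y=3)

Answer: Shortest path length: 8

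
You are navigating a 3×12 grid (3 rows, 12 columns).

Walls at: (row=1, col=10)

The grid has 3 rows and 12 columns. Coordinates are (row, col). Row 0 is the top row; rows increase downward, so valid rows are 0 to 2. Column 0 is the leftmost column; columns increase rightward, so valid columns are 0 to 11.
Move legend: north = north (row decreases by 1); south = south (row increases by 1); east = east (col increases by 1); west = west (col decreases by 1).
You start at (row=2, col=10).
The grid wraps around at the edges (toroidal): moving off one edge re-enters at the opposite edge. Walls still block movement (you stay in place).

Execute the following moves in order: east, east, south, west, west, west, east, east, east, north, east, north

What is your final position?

Answer: Final position: (row=1, col=1)

Derivation:
Start: (row=2, col=10)
  east (east): (row=2, col=10) -> (row=2, col=11)
  east (east): (row=2, col=11) -> (row=2, col=0)
  south (south): (row=2, col=0) -> (row=0, col=0)
  west (west): (row=0, col=0) -> (row=0, col=11)
  west (west): (row=0, col=11) -> (row=0, col=10)
  west (west): (row=0, col=10) -> (row=0, col=9)
  east (east): (row=0, col=9) -> (row=0, col=10)
  east (east): (row=0, col=10) -> (row=0, col=11)
  east (east): (row=0, col=11) -> (row=0, col=0)
  north (north): (row=0, col=0) -> (row=2, col=0)
  east (east): (row=2, col=0) -> (row=2, col=1)
  north (north): (row=2, col=1) -> (row=1, col=1)
Final: (row=1, col=1)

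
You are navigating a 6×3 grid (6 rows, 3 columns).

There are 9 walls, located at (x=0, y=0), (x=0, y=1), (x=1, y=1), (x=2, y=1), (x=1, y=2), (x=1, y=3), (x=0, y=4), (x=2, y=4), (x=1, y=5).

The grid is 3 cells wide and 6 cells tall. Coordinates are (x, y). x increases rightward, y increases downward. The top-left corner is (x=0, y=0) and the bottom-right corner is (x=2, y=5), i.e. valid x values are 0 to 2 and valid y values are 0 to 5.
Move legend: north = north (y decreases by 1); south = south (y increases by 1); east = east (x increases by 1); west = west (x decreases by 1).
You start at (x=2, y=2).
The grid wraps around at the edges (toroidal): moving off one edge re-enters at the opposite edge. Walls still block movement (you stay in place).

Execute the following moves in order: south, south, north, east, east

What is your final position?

Answer: Final position: (x=0, y=2)

Derivation:
Start: (x=2, y=2)
  south (south): (x=2, y=2) -> (x=2, y=3)
  south (south): blocked, stay at (x=2, y=3)
  north (north): (x=2, y=3) -> (x=2, y=2)
  east (east): (x=2, y=2) -> (x=0, y=2)
  east (east): blocked, stay at (x=0, y=2)
Final: (x=0, y=2)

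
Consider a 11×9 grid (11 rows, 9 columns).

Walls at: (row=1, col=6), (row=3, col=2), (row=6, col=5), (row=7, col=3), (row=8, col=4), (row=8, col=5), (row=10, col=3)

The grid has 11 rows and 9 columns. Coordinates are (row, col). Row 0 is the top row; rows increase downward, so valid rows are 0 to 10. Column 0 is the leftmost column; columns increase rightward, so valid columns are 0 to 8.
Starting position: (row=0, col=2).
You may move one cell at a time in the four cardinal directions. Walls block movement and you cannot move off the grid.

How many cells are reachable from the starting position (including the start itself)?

Answer: Reachable cells: 92

Derivation:
BFS flood-fill from (row=0, col=2):
  Distance 0: (row=0, col=2)
  Distance 1: (row=0, col=1), (row=0, col=3), (row=1, col=2)
  Distance 2: (row=0, col=0), (row=0, col=4), (row=1, col=1), (row=1, col=3), (row=2, col=2)
  Distance 3: (row=0, col=5), (row=1, col=0), (row=1, col=4), (row=2, col=1), (row=2, col=3)
  Distance 4: (row=0, col=6), (row=1, col=5), (row=2, col=0), (row=2, col=4), (row=3, col=1), (row=3, col=3)
  Distance 5: (row=0, col=7), (row=2, col=5), (row=3, col=0), (row=3, col=4), (row=4, col=1), (row=4, col=3)
  Distance 6: (row=0, col=8), (row=1, col=7), (row=2, col=6), (row=3, col=5), (row=4, col=0), (row=4, col=2), (row=4, col=4), (row=5, col=1), (row=5, col=3)
  Distance 7: (row=1, col=8), (row=2, col=7), (row=3, col=6), (row=4, col=5), (row=5, col=0), (row=5, col=2), (row=5, col=4), (row=6, col=1), (row=6, col=3)
  Distance 8: (row=2, col=8), (row=3, col=7), (row=4, col=6), (row=5, col=5), (row=6, col=0), (row=6, col=2), (row=6, col=4), (row=7, col=1)
  Distance 9: (row=3, col=8), (row=4, col=7), (row=5, col=6), (row=7, col=0), (row=7, col=2), (row=7, col=4), (row=8, col=1)
  Distance 10: (row=4, col=8), (row=5, col=7), (row=6, col=6), (row=7, col=5), (row=8, col=0), (row=8, col=2), (row=9, col=1)
  Distance 11: (row=5, col=8), (row=6, col=7), (row=7, col=6), (row=8, col=3), (row=9, col=0), (row=9, col=2), (row=10, col=1)
  Distance 12: (row=6, col=8), (row=7, col=7), (row=8, col=6), (row=9, col=3), (row=10, col=0), (row=10, col=2)
  Distance 13: (row=7, col=8), (row=8, col=7), (row=9, col=4), (row=9, col=6)
  Distance 14: (row=8, col=8), (row=9, col=5), (row=9, col=7), (row=10, col=4), (row=10, col=6)
  Distance 15: (row=9, col=8), (row=10, col=5), (row=10, col=7)
  Distance 16: (row=10, col=8)
Total reachable: 92 (grid has 92 open cells total)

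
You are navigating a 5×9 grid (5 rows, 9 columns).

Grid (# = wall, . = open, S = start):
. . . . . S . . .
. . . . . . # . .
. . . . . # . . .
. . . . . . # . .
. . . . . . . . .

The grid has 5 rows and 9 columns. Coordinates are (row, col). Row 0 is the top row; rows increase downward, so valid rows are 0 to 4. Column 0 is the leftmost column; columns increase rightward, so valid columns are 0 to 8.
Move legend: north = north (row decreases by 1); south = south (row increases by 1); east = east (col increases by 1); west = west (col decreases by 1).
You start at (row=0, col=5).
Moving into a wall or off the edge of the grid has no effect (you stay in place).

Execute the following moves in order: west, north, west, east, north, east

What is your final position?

Start: (row=0, col=5)
  west (west): (row=0, col=5) -> (row=0, col=4)
  north (north): blocked, stay at (row=0, col=4)
  west (west): (row=0, col=4) -> (row=0, col=3)
  east (east): (row=0, col=3) -> (row=0, col=4)
  north (north): blocked, stay at (row=0, col=4)
  east (east): (row=0, col=4) -> (row=0, col=5)
Final: (row=0, col=5)

Answer: Final position: (row=0, col=5)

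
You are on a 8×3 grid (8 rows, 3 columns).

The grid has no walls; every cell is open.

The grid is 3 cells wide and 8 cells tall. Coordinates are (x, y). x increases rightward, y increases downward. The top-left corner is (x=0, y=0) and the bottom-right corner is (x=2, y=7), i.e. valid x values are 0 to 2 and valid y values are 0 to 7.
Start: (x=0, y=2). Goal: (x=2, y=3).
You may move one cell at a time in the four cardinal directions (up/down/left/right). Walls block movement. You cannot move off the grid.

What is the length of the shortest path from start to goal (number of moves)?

BFS from (x=0, y=2) until reaching (x=2, y=3):
  Distance 0: (x=0, y=2)
  Distance 1: (x=0, y=1), (x=1, y=2), (x=0, y=3)
  Distance 2: (x=0, y=0), (x=1, y=1), (x=2, y=2), (x=1, y=3), (x=0, y=4)
  Distance 3: (x=1, y=0), (x=2, y=1), (x=2, y=3), (x=1, y=4), (x=0, y=5)  <- goal reached here
One shortest path (3 moves): (x=0, y=2) -> (x=1, y=2) -> (x=2, y=2) -> (x=2, y=3)

Answer: Shortest path length: 3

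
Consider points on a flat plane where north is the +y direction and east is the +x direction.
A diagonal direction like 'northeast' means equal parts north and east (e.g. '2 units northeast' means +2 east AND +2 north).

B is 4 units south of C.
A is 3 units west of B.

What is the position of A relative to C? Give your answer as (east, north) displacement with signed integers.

Place C at the origin (east=0, north=0).
  B is 4 units south of C: delta (east=+0, north=-4); B at (east=0, north=-4).
  A is 3 units west of B: delta (east=-3, north=+0); A at (east=-3, north=-4).
Therefore A relative to C: (east=-3, north=-4).

Answer: A is at (east=-3, north=-4) relative to C.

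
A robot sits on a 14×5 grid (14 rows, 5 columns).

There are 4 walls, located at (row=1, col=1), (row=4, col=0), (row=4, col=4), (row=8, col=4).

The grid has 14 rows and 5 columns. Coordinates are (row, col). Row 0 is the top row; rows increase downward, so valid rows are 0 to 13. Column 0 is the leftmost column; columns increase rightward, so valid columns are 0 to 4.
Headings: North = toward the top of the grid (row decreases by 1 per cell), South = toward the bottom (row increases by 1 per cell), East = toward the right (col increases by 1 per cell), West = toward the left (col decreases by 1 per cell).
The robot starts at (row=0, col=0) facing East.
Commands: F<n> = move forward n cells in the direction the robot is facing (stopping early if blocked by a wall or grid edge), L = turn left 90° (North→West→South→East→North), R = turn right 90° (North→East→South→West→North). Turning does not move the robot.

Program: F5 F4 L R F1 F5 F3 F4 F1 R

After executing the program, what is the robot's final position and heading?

Start: (row=0, col=0), facing East
  F5: move forward 4/5 (blocked), now at (row=0, col=4)
  F4: move forward 0/4 (blocked), now at (row=0, col=4)
  L: turn left, now facing North
  R: turn right, now facing East
  F1: move forward 0/1 (blocked), now at (row=0, col=4)
  F5: move forward 0/5 (blocked), now at (row=0, col=4)
  F3: move forward 0/3 (blocked), now at (row=0, col=4)
  F4: move forward 0/4 (blocked), now at (row=0, col=4)
  F1: move forward 0/1 (blocked), now at (row=0, col=4)
  R: turn right, now facing South
Final: (row=0, col=4), facing South

Answer: Final position: (row=0, col=4), facing South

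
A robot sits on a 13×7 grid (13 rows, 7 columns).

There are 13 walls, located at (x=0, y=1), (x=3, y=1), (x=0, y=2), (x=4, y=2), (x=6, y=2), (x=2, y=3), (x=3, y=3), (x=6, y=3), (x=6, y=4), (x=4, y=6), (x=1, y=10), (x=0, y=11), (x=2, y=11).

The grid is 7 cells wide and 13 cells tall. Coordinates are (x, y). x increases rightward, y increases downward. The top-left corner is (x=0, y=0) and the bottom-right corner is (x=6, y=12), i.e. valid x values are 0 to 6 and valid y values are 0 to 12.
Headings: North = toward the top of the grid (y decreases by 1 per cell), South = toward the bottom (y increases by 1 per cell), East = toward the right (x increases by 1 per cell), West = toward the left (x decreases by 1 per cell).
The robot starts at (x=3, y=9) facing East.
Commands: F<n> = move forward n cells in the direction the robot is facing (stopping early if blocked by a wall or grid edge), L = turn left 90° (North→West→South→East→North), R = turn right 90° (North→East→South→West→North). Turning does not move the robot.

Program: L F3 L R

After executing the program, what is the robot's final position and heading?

Start: (x=3, y=9), facing East
  L: turn left, now facing North
  F3: move forward 3, now at (x=3, y=6)
  L: turn left, now facing West
  R: turn right, now facing North
Final: (x=3, y=6), facing North

Answer: Final position: (x=3, y=6), facing North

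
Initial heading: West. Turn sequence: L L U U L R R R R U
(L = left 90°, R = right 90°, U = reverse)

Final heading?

Start: West
  L (left (90° counter-clockwise)) -> South
  L (left (90° counter-clockwise)) -> East
  U (U-turn (180°)) -> West
  U (U-turn (180°)) -> East
  L (left (90° counter-clockwise)) -> North
  R (right (90° clockwise)) -> East
  R (right (90° clockwise)) -> South
  R (right (90° clockwise)) -> West
  R (right (90° clockwise)) -> North
  U (U-turn (180°)) -> South
Final: South

Answer: Final heading: South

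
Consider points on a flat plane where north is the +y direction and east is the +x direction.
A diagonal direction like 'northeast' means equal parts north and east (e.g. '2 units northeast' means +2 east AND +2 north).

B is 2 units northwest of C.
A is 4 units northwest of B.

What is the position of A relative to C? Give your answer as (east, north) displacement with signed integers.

Answer: A is at (east=-6, north=6) relative to C.

Derivation:
Place C at the origin (east=0, north=0).
  B is 2 units northwest of C: delta (east=-2, north=+2); B at (east=-2, north=2).
  A is 4 units northwest of B: delta (east=-4, north=+4); A at (east=-6, north=6).
Therefore A relative to C: (east=-6, north=6).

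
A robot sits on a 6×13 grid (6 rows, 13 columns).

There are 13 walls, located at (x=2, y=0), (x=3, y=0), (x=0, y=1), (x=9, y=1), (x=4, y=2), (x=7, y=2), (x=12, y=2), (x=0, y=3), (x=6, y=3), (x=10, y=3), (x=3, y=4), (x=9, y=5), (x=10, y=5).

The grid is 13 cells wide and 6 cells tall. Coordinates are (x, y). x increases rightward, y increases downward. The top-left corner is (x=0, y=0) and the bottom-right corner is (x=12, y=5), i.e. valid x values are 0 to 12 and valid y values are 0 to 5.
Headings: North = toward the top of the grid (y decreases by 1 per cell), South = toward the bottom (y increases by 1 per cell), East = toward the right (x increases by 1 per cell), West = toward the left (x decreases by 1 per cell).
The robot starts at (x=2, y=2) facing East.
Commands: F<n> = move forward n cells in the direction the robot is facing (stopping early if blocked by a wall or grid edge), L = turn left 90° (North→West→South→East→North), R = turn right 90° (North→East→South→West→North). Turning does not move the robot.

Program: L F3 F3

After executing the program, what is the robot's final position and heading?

Answer: Final position: (x=2, y=1), facing North

Derivation:
Start: (x=2, y=2), facing East
  L: turn left, now facing North
  F3: move forward 1/3 (blocked), now at (x=2, y=1)
  F3: move forward 0/3 (blocked), now at (x=2, y=1)
Final: (x=2, y=1), facing North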